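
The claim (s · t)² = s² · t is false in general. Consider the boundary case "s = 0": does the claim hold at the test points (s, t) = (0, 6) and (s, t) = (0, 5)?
At (0, 6): LHS = 0, RHS = 0 → equal
At (0, 5): LHS = 0, RHS = 0 → equal

So the claim does hold at both of these boundary points, even though it is not an identity.

Answer: Yes, holds at both test points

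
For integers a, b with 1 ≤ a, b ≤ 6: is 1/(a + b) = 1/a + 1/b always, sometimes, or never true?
Never true

The claim fails for every pair in the range. For instance at (a, b) = (3, 6): LHS = 1/9, RHS = 1/2.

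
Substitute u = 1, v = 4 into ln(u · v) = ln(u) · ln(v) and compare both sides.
LHS = ln(1 · 4) = ln(4) ≈ 1.386
RHS = ln(1) · ln(4) = 0

LHS ≠ RHS (they differ by about 1.386), so the equation does not hold here.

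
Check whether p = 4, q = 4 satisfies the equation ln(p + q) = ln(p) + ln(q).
Substituting p = 4, q = 4:

LHS = ln(4 + 4) = ln(8) ≈ 2.079
RHS = ln(4) + ln(4) = 2·ln(4) ≈ 2.773

LHS ≠ RHS, so the equation does not hold at this point.

Answer: Fails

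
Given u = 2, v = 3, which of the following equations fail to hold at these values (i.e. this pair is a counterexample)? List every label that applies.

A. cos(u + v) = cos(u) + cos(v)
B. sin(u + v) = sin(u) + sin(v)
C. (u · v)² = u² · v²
Evaluating each claim at the given values:
A. LHS = cos(5) ≈ 0.2837, RHS = cos(3) + cos(2) ≈ -1.406 → fails here (LHS ≠ RHS)
B. LHS = sin(5) ≈ -0.9589, RHS = sin(3) + sin(2) ≈ 1.05 → fails here (LHS ≠ RHS)
C. LHS = 36, RHS = 36 → holds here (LHS = RHS)

Answer: A, B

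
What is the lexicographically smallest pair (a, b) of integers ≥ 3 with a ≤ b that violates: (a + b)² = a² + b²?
(a, b) = (3, 3)

Substituting (3, 3) into the claim:
LHS = (3 + 3)² = 36
RHS = 3² + 3² = 18

Since LHS ≠ RHS, this pair disproves the claim, and no lexicographically smaller pair (a ≤ b, integers ≥ 3) does.

For instance (3, 7) is also a counterexample (LHS = 100, RHS = 58), but it's lexicographically larger.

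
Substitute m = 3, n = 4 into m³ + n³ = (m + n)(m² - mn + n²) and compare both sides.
LHS = 3³ + 4³ = 91
RHS = (3 + 4)(3² - 3·4 + 4²) = 91

LHS = RHS: the two sides agree.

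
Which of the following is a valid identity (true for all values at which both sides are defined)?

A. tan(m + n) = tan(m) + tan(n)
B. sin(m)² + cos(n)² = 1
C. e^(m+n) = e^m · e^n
A: fails at (3, 3) — LHS = tan(6) ≈ -0.291, RHS = 2·tan(3) ≈ -0.2851.
B: fails at (3, 7) — LHS = sin(3)² + cos(7)² ≈ 0.5883, RHS = 1.
C: holds — e.g. at (2, 3), both sides equal e^5 ≈ 148.4.

Answer: C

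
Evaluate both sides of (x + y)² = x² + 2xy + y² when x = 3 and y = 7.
LHS = (3 + 7)² = 100
RHS = 3² + 2·3·7 + 7² = 100

LHS = RHS: the two sides agree.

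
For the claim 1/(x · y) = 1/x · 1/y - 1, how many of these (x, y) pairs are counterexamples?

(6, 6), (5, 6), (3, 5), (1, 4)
Testing each pair:
(6, 6): LHS = 1/36, RHS = -35/36 → counterexample
(5, 6): LHS = 1/30, RHS = -29/30 → counterexample
(3, 5): LHS = 1/15, RHS = -14/15 → counterexample
(1, 4): LHS = 1/4, RHS = -3/4 → counterexample

That makes 4 counterexamples.

Answer: 4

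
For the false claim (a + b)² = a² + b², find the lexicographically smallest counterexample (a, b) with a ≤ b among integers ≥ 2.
(a, b) = (2, 2)

Substituting (2, 2) into the claim:
LHS = (2 + 2)² = 16
RHS = 2² + 2² = 8

Since LHS ≠ RHS, this pair disproves the claim, and no lexicographically smaller pair (a ≤ b, integers ≥ 2) does.

For instance (8, 8) is also a counterexample (LHS = 256, RHS = 128), but it's lexicographically larger.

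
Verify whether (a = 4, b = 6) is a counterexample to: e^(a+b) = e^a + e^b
Substituting a = 4, b = 6:
LHS = e^(4+6) = e^10 ≈ 22026.5
RHS = e^4 + e^6 ≈ 458

Since LHS ≠ RHS, this pair disproves the claim.

Answer: Yes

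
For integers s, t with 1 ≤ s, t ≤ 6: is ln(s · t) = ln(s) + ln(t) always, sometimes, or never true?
The identity holds for every pair in the range. For instance at (s, t) = (6, 2): both sides equal ln(12) ≈ 2.485.

Answer: Always true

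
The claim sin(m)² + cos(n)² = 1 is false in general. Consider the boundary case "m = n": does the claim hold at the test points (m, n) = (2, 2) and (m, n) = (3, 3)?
At (2, 2): LHS = cos(2)² + sin(2)² = 1, RHS = 1 → equal
At (3, 3): LHS = sin(3)² + cos(3)² = 1, RHS = 1 → equal

So the claim does hold at both of these boundary points, even though it is not an identity.

Answer: Yes, holds at both test points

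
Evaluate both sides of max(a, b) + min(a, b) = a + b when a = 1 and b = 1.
LHS = max(1, 1) + min(1, 1) = 2
RHS = 1 + 1 = 2

LHS = RHS: the two sides agree.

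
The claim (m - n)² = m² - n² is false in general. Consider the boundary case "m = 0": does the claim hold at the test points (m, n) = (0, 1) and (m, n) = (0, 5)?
At (0, 1): LHS = 1 ≠ RHS = -1
At (0, 5): LHS = 25 ≠ RHS = -25

Answer: No, fails at both test points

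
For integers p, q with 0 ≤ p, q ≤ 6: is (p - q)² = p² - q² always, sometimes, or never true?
It holds at (p, q) = (5, 5) (both sides equal 0), but fails at (p, q) = (4, 6) (LHS = 4, RHS = -20).

Answer: Sometimes true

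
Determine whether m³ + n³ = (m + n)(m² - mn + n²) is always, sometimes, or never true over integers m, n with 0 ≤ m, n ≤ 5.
The identity holds for every pair in the range. For instance at (m, n) = (1, 5): both sides equal 126.

Answer: Always true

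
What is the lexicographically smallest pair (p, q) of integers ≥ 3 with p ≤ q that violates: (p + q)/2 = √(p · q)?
(p, q) = (3, 4)

At (3, 3): both sides equal 3, so it holds there.

Substituting (3, 4) into the claim:
LHS = (3 + 4)/2 = 7/2
RHS = √(3 · 4) = 2·√(3) ≈ 3.464

Since LHS ≠ RHS, this pair disproves the claim, and no lexicographically smaller pair (p ≤ q, integers ≥ 3) does.

For instance (5, 10) is also a counterexample (LHS = 15/2, RHS = 5·√(2) ≈ 7.071), but it's lexicographically larger.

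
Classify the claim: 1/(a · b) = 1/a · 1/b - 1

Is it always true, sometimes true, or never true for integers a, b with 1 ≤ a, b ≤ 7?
The claim fails for every pair in the range. For instance at (a, b) = (4, 2): LHS = 1/8, RHS = -7/8.

Answer: Never true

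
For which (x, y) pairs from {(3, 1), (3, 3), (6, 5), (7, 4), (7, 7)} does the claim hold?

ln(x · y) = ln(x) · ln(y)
None

Testing each pair:
(3, 1): LHS = ln(3) ≈ 1.099, RHS = 0 → fails
(3, 3): LHS = ln(9) ≈ 2.197, RHS = ln(3)² ≈ 1.207 → fails
(6, 5): LHS = ln(30) ≈ 3.401, RHS = ln(5)·ln(6) ≈ 2.884 → fails
(7, 4): LHS = ln(28) ≈ 3.332, RHS = ln(4)·ln(7) ≈ 2.698 → fails
(7, 7): LHS = ln(49) ≈ 3.892, RHS = ln(7)² ≈ 3.787 → fails

No pair satisfies the claim.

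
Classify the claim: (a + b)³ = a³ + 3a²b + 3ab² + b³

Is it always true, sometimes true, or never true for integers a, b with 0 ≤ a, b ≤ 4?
Always true

The identity holds for every pair in the range. For instance at (a, b) = (2, 1): both sides equal 27.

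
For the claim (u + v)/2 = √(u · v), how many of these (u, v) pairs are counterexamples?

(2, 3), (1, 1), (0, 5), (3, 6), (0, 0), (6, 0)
Testing each pair:
(2, 3): LHS = 5/2, RHS = √(6) ≈ 2.449 → counterexample
(1, 1): LHS = 1, RHS = 1 → satisfies claim
(0, 5): LHS = 5/2, RHS = 0 → counterexample
(3, 6): LHS = 9/2, RHS = 3·√(2) ≈ 4.243 → counterexample
(0, 0): LHS = 0, RHS = 0 → satisfies claim
(6, 0): LHS = 3, RHS = 0 → counterexample

That makes 4 counterexamples.

Answer: 4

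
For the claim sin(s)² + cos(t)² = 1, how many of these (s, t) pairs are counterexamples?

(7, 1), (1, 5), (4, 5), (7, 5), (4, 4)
4

Testing each pair:
(7, 1): LHS = cos(1)² + sin(7)² ≈ 0.7236, RHS = 1 → counterexample
(1, 5): LHS = cos(5)² + sin(1)² ≈ 0.7885, RHS = 1 → counterexample
(4, 5): LHS = cos(5)² + sin(4)² ≈ 0.6532, RHS = 1 → counterexample
(7, 5): LHS = cos(5)² + sin(7)² ≈ 0.5121, RHS = 1 → counterexample
(4, 4): LHS = cos(4)² + sin(4)² = 1, RHS = 1 → satisfies claim

That makes 4 counterexamples.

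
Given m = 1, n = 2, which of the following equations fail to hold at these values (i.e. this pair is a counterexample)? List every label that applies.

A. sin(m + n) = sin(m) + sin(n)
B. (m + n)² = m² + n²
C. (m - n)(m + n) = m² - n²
A, B

Evaluating each claim at the given values:
A. LHS = sin(3) ≈ 0.1411, RHS = sin(1) + sin(2) ≈ 1.751 → fails here (LHS ≠ RHS)
B. LHS = 9, RHS = 5 → fails here (LHS ≠ RHS)
C. LHS = -3, RHS = -3 → holds here (LHS = RHS)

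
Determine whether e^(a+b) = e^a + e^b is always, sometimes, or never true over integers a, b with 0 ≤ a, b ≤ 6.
Never true

The claim fails for every pair in the range. For instance at (a, b) = (5, 1): LHS = e^6 ≈ 403.4, RHS = e + e^5 ≈ 151.1.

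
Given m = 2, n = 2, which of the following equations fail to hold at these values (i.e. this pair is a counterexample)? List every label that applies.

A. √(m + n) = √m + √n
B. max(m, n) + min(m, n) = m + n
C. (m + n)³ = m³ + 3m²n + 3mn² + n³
Evaluating each claim at the given values:
A. LHS = 2, RHS = 2·√(2) ≈ 2.828 → fails here (LHS ≠ RHS)
B. LHS = 4, RHS = 4 → holds here (LHS = RHS)
C. LHS = 64, RHS = 64 → holds here (LHS = RHS)

Answer: A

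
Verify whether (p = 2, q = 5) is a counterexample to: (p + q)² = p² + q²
Substituting p = 2, q = 5:
LHS = (2 + 5)² = 49
RHS = 2² + 5² = 29

Since LHS ≠ RHS, this pair disproves the claim.

Answer: Yes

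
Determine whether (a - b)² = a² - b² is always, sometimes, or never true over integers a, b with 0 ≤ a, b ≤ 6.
It holds at (a, b) = (0, 0) (both sides equal 0), but fails at (a, b) = (4, 2) (LHS = 4, RHS = 12).

Answer: Sometimes true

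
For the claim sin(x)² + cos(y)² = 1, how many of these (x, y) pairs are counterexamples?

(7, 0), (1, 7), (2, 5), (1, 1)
3

Testing each pair:
(7, 0): LHS = sin(7)² + 1 ≈ 1.432, RHS = 1 → counterexample
(1, 7): LHS = cos(7)² + sin(1)² ≈ 1.276, RHS = 1 → counterexample
(2, 5): LHS = cos(5)² + sin(2)² ≈ 0.9073, RHS = 1 → counterexample
(1, 1): LHS = cos(1)² + sin(1)² = 1, RHS = 1 → satisfies claim

That makes 3 counterexamples.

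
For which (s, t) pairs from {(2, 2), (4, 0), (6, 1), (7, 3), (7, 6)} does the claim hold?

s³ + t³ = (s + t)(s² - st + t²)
All pairs

Testing each pair:
(2, 2): LHS = 16, RHS = 16 → holds
(4, 0): LHS = 64, RHS = 64 → holds
(6, 1): LHS = 217, RHS = 217 → holds
(7, 3): LHS = 370, RHS = 370 → holds
(7, 6): LHS = 559, RHS = 559 → holds

Every pair satisfies the claim.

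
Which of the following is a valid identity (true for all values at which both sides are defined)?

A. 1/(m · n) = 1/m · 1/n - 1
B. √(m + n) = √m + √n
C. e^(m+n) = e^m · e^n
C

A: fails at (5, 5) — LHS = 1/25, RHS = -24/25.
B: fails at (3, 5) — LHS = 2·√(2) ≈ 2.828, RHS = √(3) + √(5) ≈ 3.968.
C: holds — e.g. at (4, 5), both sides equal e^9 ≈ 8103.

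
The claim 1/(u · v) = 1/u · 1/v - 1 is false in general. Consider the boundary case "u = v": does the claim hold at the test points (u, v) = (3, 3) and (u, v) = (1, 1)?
At (3, 3): LHS = 1/9 ≠ RHS = -8/9
At (1, 1): LHS = 1 ≠ RHS = 0

Answer: No, fails at both test points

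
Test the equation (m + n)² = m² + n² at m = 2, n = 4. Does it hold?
Fails

Substituting m = 2, n = 4:

LHS = (2 + 4)² = 36
RHS = 2² + 4² = 20

LHS ≠ RHS, so the equation does not hold at this point.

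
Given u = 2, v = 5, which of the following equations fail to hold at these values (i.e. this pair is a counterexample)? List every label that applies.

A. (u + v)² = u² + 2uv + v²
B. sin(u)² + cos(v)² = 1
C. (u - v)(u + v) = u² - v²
Evaluating each claim at the given values:
A. LHS = 49, RHS = 49 → holds here (LHS = RHS)
B. LHS = cos(5)² + sin(2)² ≈ 0.9073, RHS = 1 → fails here (LHS ≠ RHS)
C. LHS = -21, RHS = -21 → holds here (LHS = RHS)

Answer: B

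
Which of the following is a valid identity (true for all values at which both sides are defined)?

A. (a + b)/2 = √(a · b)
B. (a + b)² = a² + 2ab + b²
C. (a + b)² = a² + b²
A: fails at (0, 1) — LHS = 1/2, RHS = 0.
B: holds — e.g. at (4, 5), both sides equal 81.
C: fails at (3, 5) — LHS = 64, RHS = 34.

Answer: B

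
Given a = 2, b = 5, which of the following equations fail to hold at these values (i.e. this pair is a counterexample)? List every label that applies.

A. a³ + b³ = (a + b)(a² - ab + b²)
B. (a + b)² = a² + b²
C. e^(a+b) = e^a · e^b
Evaluating each claim at the given values:
A. LHS = 133, RHS = 133 → holds here (LHS = RHS)
B. LHS = 49, RHS = 29 → fails here (LHS ≠ RHS)
C. LHS = e^7 ≈ 1097, RHS = e^7 ≈ 1097 → holds here (LHS = RHS)

Answer: B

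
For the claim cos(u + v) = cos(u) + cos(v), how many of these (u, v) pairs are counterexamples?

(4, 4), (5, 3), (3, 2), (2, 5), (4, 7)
Testing each pair:
(4, 4): LHS = cos(8) ≈ -0.1455, RHS = 2·cos(4) ≈ -1.307 → counterexample
(5, 3): LHS = cos(8) ≈ -0.1455, RHS = cos(3) + cos(5) ≈ -0.7063 → counterexample
(3, 2): LHS = cos(5) ≈ 0.2837, RHS = cos(3) + cos(2) ≈ -1.406 → counterexample
(2, 5): LHS = cos(7) ≈ 0.7539, RHS = cos(2) + cos(5) ≈ -0.1325 → counterexample
(4, 7): LHS = cos(11) ≈ 0.004426, RHS = cos(4) + cos(7) ≈ 0.1003 → counterexample

That makes 5 counterexamples.

Answer: 5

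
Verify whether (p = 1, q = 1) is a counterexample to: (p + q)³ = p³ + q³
Yes

Substituting p = 1, q = 1:
LHS = (1 + 1)³ = 8
RHS = 1³ + 1³ = 2

Since LHS ≠ RHS, this pair disproves the claim.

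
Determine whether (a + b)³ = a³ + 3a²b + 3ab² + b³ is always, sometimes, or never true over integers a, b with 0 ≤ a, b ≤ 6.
The identity holds for every pair in the range. For instance at (a, b) = (5, 0): both sides equal 125.

Answer: Always true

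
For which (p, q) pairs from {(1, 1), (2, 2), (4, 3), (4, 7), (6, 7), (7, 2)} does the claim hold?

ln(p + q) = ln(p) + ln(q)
Testing each pair:
(1, 1): LHS = ln(2) ≈ 0.6931, RHS = 0 → fails
(2, 2): LHS = ln(4) ≈ 1.386, RHS = 2·ln(2) ≈ 1.386 → holds
(4, 3): LHS = ln(7) ≈ 1.946, RHS = ln(3) + ln(4) ≈ 2.485 → fails
(4, 7): LHS = ln(11) ≈ 2.398, RHS = ln(4) + ln(7) ≈ 3.332 → fails
(6, 7): LHS = ln(13) ≈ 2.565, RHS = ln(6) + ln(7) ≈ 3.738 → fails
(7, 2): LHS = ln(9) ≈ 2.197, RHS = ln(2) + ln(7) ≈ 2.639 → fails

1 of 6 pairs satisfies the claim.

Answer: (2, 2)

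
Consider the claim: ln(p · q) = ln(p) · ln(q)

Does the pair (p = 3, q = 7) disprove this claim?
Yes

Substituting p = 3, q = 7:
LHS = ln(3 · 7) = ln(21) ≈ 3.045
RHS = ln(3) · ln(7) ≈ 2.138

Since LHS ≠ RHS, this pair disproves the claim.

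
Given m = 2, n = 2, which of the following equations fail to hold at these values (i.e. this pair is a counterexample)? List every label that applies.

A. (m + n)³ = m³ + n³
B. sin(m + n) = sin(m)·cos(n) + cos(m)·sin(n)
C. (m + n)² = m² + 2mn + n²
Evaluating each claim at the given values:
A. LHS = 64, RHS = 16 → fails here (LHS ≠ RHS)
B. LHS = sin(4) ≈ -0.7568, RHS = 2·sin(2)·cos(2) ≈ -0.7568 → holds here (LHS = RHS)
C. LHS = 16, RHS = 16 → holds here (LHS = RHS)

Answer: A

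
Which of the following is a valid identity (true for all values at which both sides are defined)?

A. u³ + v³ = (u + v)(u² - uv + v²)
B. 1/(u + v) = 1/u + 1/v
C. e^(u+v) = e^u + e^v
A

A: holds — e.g. at (2, 3), both sides equal 35.
B: fails at (5, 5) — LHS = 1/10, RHS = 2/5.
C: fails at (2, 5) — LHS = e^7 ≈ 1097, RHS = e^2 + e^5 ≈ 155.8.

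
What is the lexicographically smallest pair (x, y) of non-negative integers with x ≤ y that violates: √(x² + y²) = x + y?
Substituting (1, 1) into the claim:
LHS = √(1² + 1²) = √(2) ≈ 1.414
RHS = 1 + 1 = 2

Since LHS ≠ RHS, this pair disproves the claim, and no lexicographically smaller pair (x ≤ y, non-negative integers) does.

For instance (1, 5) is also a counterexample (LHS = √(26) ≈ 5.099, RHS = 6), but it's lexicographically larger.

Answer: (x, y) = (1, 1)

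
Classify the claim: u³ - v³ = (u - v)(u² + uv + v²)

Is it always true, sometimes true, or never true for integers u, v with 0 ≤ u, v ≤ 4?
Always true

The identity holds for every pair in the range. For instance at (u, v) = (1, 1): both sides equal 0.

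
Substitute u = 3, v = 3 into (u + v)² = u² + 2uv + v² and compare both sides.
LHS = (3 + 3)² = 36
RHS = 3² + 2·3·3 + 3² = 36

LHS = RHS: the two sides agree.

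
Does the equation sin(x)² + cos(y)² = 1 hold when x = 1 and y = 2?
Substituting x = 1, y = 2:

LHS = sin(1)² + cos(2)² ≈ 0.8813
RHS = 1

LHS ≠ RHS, so the equation does not hold at this point.

Answer: Fails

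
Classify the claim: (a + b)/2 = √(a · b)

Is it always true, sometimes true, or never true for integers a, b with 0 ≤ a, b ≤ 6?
Sometimes true

It holds at (a, b) = (2, 2) (both sides equal 2), but fails at (a, b) = (4, 1) (LHS = 5/2, RHS = 2).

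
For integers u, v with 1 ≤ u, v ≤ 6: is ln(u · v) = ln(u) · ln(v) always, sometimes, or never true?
Sometimes true

It holds at (u, v) = (1, 1) (both sides equal 0), but fails at (u, v) = (3, 1) (LHS = ln(3) ≈ 1.099, RHS = 0).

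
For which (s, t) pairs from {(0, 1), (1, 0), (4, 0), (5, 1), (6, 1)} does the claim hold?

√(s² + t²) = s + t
Testing each pair:
(0, 1): LHS = 1, RHS = 1 → holds
(1, 0): LHS = 1, RHS = 1 → holds
(4, 0): LHS = 4, RHS = 4 → holds
(5, 1): LHS = √(26) ≈ 5.099, RHS = 6 → fails
(6, 1): LHS = √(37) ≈ 6.083, RHS = 7 → fails

3 of 5 pairs satisfy the claim.

Answer: (0, 1), (1, 0), (4, 0)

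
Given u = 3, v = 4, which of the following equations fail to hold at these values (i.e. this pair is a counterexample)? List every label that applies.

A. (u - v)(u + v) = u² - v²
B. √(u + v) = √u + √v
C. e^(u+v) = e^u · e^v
B

Evaluating each claim at the given values:
A. LHS = -7, RHS = -7 → holds here (LHS = RHS)
B. LHS = √(7) ≈ 2.646, RHS = √(3) + 2 ≈ 3.732 → fails here (LHS ≠ RHS)
C. LHS = e^7 ≈ 1097, RHS = e^7 ≈ 1097 → holds here (LHS = RHS)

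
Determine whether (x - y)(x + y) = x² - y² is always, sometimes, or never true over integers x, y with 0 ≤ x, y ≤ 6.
Always true

The identity holds for every pair in the range. For instance at (x, y) = (1, 4): both sides equal -15.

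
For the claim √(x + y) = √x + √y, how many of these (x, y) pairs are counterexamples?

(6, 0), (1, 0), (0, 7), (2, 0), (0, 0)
Testing each pair:
(6, 0): LHS = √(6) ≈ 2.449, RHS = √(6) ≈ 2.449 → satisfies claim
(1, 0): LHS = 1, RHS = 1 → satisfies claim
(0, 7): LHS = √(7) ≈ 2.646, RHS = √(7) ≈ 2.646 → satisfies claim
(2, 0): LHS = √(2) ≈ 1.414, RHS = √(2) ≈ 1.414 → satisfies claim
(0, 0): LHS = 0, RHS = 0 → satisfies claim

That makes 0 counterexamples.

Answer: 0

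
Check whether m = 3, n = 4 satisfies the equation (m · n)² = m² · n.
Fails

Substituting m = 3, n = 4:

LHS = (3 · 4)² = 144
RHS = 3² · 4 = 36

LHS ≠ RHS, so the equation does not hold at this point.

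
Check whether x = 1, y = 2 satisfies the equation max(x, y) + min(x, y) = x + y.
Holds

Substituting x = 1, y = 2:

LHS = max(1, 2) + min(1, 2) = 3
RHS = 1 + 2 = 3

LHS = RHS, so the equation holds at this point.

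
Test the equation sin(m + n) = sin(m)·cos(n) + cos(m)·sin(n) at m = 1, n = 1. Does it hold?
Holds

Substituting m = 1, n = 1:

LHS = sin(1 + 1) = sin(2) ≈ 0.9093
RHS = sin(1)·cos(1) + cos(1)·sin(1) = 2·sin(1)·cos(1) ≈ 0.9093

LHS = RHS, so the equation holds at this point.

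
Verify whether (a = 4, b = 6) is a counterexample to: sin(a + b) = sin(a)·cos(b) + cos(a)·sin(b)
Substituting a = 4, b = 6:
LHS = sin(4 + 6) = sin(10) ≈ -0.544
RHS = sin(4)·cos(6) + cos(4)·sin(6) = sin(4)·cos(6) + sin(6)·cos(4) ≈ -0.544

The sides agree, so this pair does not disprove the claim.

Answer: No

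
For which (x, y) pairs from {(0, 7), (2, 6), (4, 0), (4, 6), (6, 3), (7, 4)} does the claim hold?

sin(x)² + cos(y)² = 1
None

Testing each pair:
(0, 7): LHS = cos(7)² ≈ 0.5684, RHS = 1 → fails
(2, 6): LHS = sin(2)² + cos(6)² ≈ 1.749, RHS = 1 → fails
(4, 0): LHS = sin(4)² + 1 ≈ 1.573, RHS = 1 → fails
(4, 6): LHS = sin(4)² + cos(6)² ≈ 1.495, RHS = 1 → fails
(6, 3): LHS = sin(6)² + cos(3)² ≈ 1.058, RHS = 1 → fails
(7, 4): LHS = cos(4)² + sin(7)² ≈ 0.8589, RHS = 1 → fails

No pair satisfies the claim.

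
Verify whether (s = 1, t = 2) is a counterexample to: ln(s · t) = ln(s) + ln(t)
Substituting s = 1, t = 2:
LHS = ln(1 · 2) = ln(2) ≈ 0.6931
RHS = ln(1) + ln(2) = ln(2) ≈ 0.6931

The sides agree, so this pair does not disprove the claim.

Answer: No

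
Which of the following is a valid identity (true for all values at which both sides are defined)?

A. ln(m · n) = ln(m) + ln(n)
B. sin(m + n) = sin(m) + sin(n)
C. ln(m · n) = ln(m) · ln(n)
A: holds — e.g. at (3, 7), both sides equal ln(21) ≈ 3.045.
B: fails at (1, 2) — LHS = sin(3) ≈ 0.1411, RHS = sin(1) + sin(2) ≈ 1.751.
C: fails at (3, 5) — LHS = ln(15) ≈ 2.708, RHS = ln(3)·ln(5) ≈ 1.768.

Answer: A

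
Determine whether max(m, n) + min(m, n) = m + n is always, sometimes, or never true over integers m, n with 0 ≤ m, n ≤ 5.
Always true

The identity holds for every pair in the range. For instance at (m, n) = (0, 1): both sides equal 1.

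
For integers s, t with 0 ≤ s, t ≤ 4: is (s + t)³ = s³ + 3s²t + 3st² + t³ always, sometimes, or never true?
The identity holds for every pair in the range. For instance at (s, t) = (2, 0): both sides equal 8.

Answer: Always true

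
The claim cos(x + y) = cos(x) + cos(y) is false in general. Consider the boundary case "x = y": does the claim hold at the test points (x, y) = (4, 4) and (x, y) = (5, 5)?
No, fails at both test points

At (4, 4): LHS = cos(8) ≈ -0.1455 ≠ RHS = 2·cos(4) ≈ -1.307
At (5, 5): LHS = cos(10) ≈ -0.8391 ≠ RHS = 2·cos(5) ≈ 0.5673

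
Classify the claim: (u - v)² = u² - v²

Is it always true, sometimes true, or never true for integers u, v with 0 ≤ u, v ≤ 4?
It holds at (u, v) = (3, 0) (both sides equal 9), but fails at (u, v) = (4, 3) (LHS = 1, RHS = 7).

Answer: Sometimes true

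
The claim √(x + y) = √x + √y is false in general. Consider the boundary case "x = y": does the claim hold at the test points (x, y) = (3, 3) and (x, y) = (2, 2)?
No, fails at both test points

At (3, 3): LHS = √(6) ≈ 2.449 ≠ RHS = 2·√(3) ≈ 3.464
At (2, 2): LHS = 2 ≠ RHS = 2·√(2) ≈ 2.828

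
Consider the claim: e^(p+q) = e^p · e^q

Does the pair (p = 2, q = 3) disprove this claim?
No

Substituting p = 2, q = 3:
LHS = e^(2+3) = e^5 ≈ 148.4
RHS = e^2 · e^3 = e^5 ≈ 148.4

The sides agree, so this pair does not disprove the claim.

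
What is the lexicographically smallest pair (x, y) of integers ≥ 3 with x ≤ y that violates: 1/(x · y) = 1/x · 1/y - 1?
(x, y) = (3, 3)

Substituting (3, 3) into the claim:
LHS = 1/(3 · 3) = 1/9
RHS = 1/3 · 1/3 - 1 = -8/9

Since LHS ≠ RHS, this pair disproves the claim, and no lexicographically smaller pair (x ≤ y, integers ≥ 3) does.

For instance (7, 8) is also a counterexample (LHS = 1/56, RHS = -55/56), but it's lexicographically larger.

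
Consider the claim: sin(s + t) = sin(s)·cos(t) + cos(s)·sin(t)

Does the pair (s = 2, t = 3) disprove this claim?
Substituting s = 2, t = 3:
LHS = sin(2 + 3) = sin(5) ≈ -0.9589
RHS = sin(2)·cos(3) + cos(2)·sin(3) = sin(2)·cos(3) + sin(3)·cos(2) ≈ -0.9589

The sides agree, so this pair does not disprove the claim.

Answer: No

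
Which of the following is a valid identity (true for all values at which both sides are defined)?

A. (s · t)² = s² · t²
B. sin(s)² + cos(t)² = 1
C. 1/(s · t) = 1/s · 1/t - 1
A

A: holds — e.g. at (3, 7), both sides equal 441.
B: fails at (5, 8) — LHS = cos(8)² + sin(5)² ≈ 0.9407, RHS = 1.
C: fails at (3, 4) — LHS = 1/12, RHS = -11/12.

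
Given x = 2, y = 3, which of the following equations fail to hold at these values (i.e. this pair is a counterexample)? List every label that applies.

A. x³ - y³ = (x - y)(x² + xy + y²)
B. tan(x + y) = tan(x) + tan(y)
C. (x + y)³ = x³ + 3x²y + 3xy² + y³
B

Evaluating each claim at the given values:
A. LHS = -19, RHS = -19 → holds here (LHS = RHS)
B. LHS = tan(5) ≈ -3.381, RHS = tan(2) + tan(3) ≈ -2.328 → fails here (LHS ≠ RHS)
C. LHS = 125, RHS = 125 → holds here (LHS = RHS)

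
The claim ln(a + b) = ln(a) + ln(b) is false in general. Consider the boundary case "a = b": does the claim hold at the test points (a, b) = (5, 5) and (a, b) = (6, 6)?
No, fails at both test points

At (5, 5): LHS = ln(10) ≈ 2.303 ≠ RHS = 2·ln(5) ≈ 3.219
At (6, 6): LHS = ln(12) ≈ 2.485 ≠ RHS = 2·ln(6) ≈ 3.584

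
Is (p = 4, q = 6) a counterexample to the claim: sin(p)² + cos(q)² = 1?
Substituting p = 4, q = 6:
LHS = sin(4)² + cos(6)² ≈ 1.495
RHS = 1

Since LHS ≠ RHS, this pair disproves the claim.

Answer: Yes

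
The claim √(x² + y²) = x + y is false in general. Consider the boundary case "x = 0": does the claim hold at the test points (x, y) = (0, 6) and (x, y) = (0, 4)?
At (0, 6): LHS = 6, RHS = 6 → equal
At (0, 4): LHS = 4, RHS = 4 → equal

So the claim does hold at both of these boundary points, even though it is not an identity.

Answer: Yes, holds at both test points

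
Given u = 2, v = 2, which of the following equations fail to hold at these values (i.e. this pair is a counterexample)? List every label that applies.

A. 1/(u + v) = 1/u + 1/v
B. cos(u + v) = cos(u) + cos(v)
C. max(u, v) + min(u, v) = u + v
Evaluating each claim at the given values:
A. LHS = 1/4, RHS = 1 → fails here (LHS ≠ RHS)
B. LHS = cos(4) ≈ -0.6536, RHS = 2·cos(2) ≈ -0.8323 → fails here (LHS ≠ RHS)
C. LHS = 4, RHS = 4 → holds here (LHS = RHS)

Answer: A, B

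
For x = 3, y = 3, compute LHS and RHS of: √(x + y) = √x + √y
LHS = √(3 + 3) = √(6) ≈ 2.449
RHS = √3 + √3 = 2·√(3) ≈ 3.464

LHS ≠ RHS (they differ by about 1.015), so the equation does not hold here.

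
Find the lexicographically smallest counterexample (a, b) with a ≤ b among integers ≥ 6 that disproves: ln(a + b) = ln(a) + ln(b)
Substituting (6, 6) into the claim:
LHS = ln(6 + 6) = ln(12) ≈ 2.485
RHS = ln(6) + ln(6) = 2·ln(6) ≈ 3.584

Since LHS ≠ RHS, this pair disproves the claim, and no lexicographically smaller pair (a ≤ b, integers ≥ 6) does.

For instance (8, 13) is also a counterexample (LHS = ln(21) ≈ 3.045, RHS = ln(8) + ln(13) ≈ 4.644), but it's lexicographically larger.

Answer: (a, b) = (6, 6)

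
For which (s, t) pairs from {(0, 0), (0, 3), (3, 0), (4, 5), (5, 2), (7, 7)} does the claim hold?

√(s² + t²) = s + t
Testing each pair:
(0, 0): LHS = 0, RHS = 0 → holds
(0, 3): LHS = 3, RHS = 3 → holds
(3, 0): LHS = 3, RHS = 3 → holds
(4, 5): LHS = √(41) ≈ 6.403, RHS = 9 → fails
(5, 2): LHS = √(29) ≈ 5.385, RHS = 7 → fails
(7, 7): LHS = 7·√(2) ≈ 9.899, RHS = 14 → fails

3 of 6 pairs satisfy the claim.

Answer: (0, 0), (0, 3), (3, 0)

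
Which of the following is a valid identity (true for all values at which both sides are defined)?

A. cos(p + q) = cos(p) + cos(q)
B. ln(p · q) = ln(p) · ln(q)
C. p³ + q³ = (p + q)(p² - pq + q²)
A: fails at (3, 4) — LHS = cos(7) ≈ 0.7539, RHS = cos(3) + cos(4) ≈ -1.644.
B: fails at (3, 3) — LHS = ln(9) ≈ 2.197, RHS = ln(3)² ≈ 1.207.
C: holds — e.g. at (2, 2), both sides equal 16.

Answer: C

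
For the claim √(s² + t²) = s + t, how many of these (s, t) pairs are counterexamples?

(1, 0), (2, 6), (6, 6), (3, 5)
3

Testing each pair:
(1, 0): LHS = 1, RHS = 1 → satisfies claim
(2, 6): LHS = 2·√(10) ≈ 6.325, RHS = 8 → counterexample
(6, 6): LHS = 6·√(2) ≈ 8.485, RHS = 12 → counterexample
(3, 5): LHS = √(34) ≈ 5.831, RHS = 8 → counterexample

That makes 3 counterexamples.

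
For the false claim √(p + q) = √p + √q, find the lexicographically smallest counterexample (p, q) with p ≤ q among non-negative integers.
(p, q) = (1, 1)

At (0, 0): both sides equal 0, so it holds there.

Substituting (1, 1) into the claim:
LHS = √(1 + 1) = √(2) ≈ 1.414
RHS = √1 + √1 = 2

Since LHS ≠ RHS, this pair disproves the claim, and no lexicographically smaller pair (p ≤ q, non-negative integers) does.

For instance (4, 7) is also a counterexample (LHS = √(11) ≈ 3.317, RHS = 2 + √(7) ≈ 4.646), but it's lexicographically larger.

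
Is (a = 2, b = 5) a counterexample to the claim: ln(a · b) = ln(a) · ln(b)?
Substituting a = 2, b = 5:
LHS = ln(2 · 5) = ln(10) ≈ 2.303
RHS = ln(2) · ln(5) ≈ 1.116

Since LHS ≠ RHS, this pair disproves the claim.

Answer: Yes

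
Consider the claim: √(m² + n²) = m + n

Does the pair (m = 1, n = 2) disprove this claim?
Yes

Substituting m = 1, n = 2:
LHS = √(1² + 2²) = √(5) ≈ 2.236
RHS = 1 + 2 = 3

Since LHS ≠ RHS, this pair disproves the claim.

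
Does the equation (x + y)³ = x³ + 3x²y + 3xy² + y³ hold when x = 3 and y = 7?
Substituting x = 3, y = 7:

LHS = (3 + 7)³ = 1000
RHS = 3³ + 3·3²·7 + 3·3·7² + 7³ = 1000

LHS = RHS, so the equation holds at this point.

Answer: Holds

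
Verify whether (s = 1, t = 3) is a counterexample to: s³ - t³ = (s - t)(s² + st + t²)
Substituting s = 1, t = 3:
LHS = 1³ - 3³ = -26
RHS = (1 - 3)(1² + 1·3 + 3²) = -26

The sides agree, so this pair does not disprove the claim.

Answer: No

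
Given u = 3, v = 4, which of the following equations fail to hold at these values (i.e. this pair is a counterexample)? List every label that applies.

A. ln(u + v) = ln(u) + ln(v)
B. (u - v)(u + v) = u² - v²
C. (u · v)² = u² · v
A, C

Evaluating each claim at the given values:
A. LHS = ln(7) ≈ 1.946, RHS = ln(3) + ln(4) ≈ 2.485 → fails here (LHS ≠ RHS)
B. LHS = -7, RHS = -7 → holds here (LHS = RHS)
C. LHS = 144, RHS = 36 → fails here (LHS ≠ RHS)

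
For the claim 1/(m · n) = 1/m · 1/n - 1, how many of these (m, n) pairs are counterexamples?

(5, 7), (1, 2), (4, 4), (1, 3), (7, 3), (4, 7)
Testing each pair:
(5, 7): LHS = 1/35, RHS = -34/35 → counterexample
(1, 2): LHS = 1/2, RHS = -1/2 → counterexample
(4, 4): LHS = 1/16, RHS = -15/16 → counterexample
(1, 3): LHS = 1/3, RHS = -2/3 → counterexample
(7, 3): LHS = 1/21, RHS = -20/21 → counterexample
(4, 7): LHS = 1/28, RHS = -27/28 → counterexample

That makes 6 counterexamples.

Answer: 6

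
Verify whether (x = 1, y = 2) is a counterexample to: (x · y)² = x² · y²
No

Substituting x = 1, y = 2:
LHS = (1 · 2)² = 4
RHS = 1² · 2² = 4

The sides agree, so this pair does not disprove the claim.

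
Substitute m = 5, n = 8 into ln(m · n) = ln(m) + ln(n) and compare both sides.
LHS = ln(5 · 8) = ln(40) ≈ 3.689
RHS = ln(5) + ln(8) ≈ 3.689

LHS = RHS: the two sides agree.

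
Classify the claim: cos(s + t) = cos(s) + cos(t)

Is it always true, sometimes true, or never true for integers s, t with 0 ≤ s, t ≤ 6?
The claim fails for every pair in the range. For instance at (s, t) = (6, 5): LHS = cos(11) ≈ 0.004426, RHS = cos(5) + cos(6) ≈ 1.244.

Answer: Never true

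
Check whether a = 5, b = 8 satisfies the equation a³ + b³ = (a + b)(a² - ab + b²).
Holds

Substituting a = 5, b = 8:

LHS = 5³ + 8³ = 637
RHS = (5 + 8)(5² - 5·8 + 8²) = 637

LHS = RHS, so the equation holds at this point.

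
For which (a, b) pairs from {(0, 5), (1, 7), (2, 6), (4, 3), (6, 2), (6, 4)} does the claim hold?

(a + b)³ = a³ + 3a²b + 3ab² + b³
All pairs

Testing each pair:
(0, 5): LHS = 125, RHS = 125 → holds
(1, 7): LHS = 512, RHS = 512 → holds
(2, 6): LHS = 512, RHS = 512 → holds
(4, 3): LHS = 343, RHS = 343 → holds
(6, 2): LHS = 512, RHS = 512 → holds
(6, 4): LHS = 1000, RHS = 1000 → holds

Every pair satisfies the claim.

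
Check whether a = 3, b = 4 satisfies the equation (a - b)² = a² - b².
Fails

Substituting a = 3, b = 4:

LHS = (3 - 4)² = 1
RHS = 3² - 4² = -7

LHS ≠ RHS, so the equation does not hold at this point.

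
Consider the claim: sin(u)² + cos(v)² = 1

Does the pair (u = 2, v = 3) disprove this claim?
Substituting u = 2, v = 3:
LHS = sin(2)² + cos(3)² ≈ 1.807
RHS = 1

Since LHS ≠ RHS, this pair disproves the claim.

Answer: Yes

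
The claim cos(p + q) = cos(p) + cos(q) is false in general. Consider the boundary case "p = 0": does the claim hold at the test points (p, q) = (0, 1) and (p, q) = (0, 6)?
No, fails at both test points

At (0, 1): LHS = cos(1) ≈ 0.5403 ≠ RHS = cos(1) + 1 ≈ 1.54
At (0, 6): LHS = cos(6) ≈ 0.9602 ≠ RHS = cos(6) + 1 ≈ 1.96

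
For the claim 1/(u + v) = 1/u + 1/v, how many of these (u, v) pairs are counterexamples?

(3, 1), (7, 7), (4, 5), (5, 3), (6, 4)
Testing each pair:
(3, 1): LHS = 1/4, RHS = 4/3 → counterexample
(7, 7): LHS = 1/14, RHS = 2/7 → counterexample
(4, 5): LHS = 1/9, RHS = 9/20 → counterexample
(5, 3): LHS = 1/8, RHS = 8/15 → counterexample
(6, 4): LHS = 1/10, RHS = 5/12 → counterexample

That makes 5 counterexamples.

Answer: 5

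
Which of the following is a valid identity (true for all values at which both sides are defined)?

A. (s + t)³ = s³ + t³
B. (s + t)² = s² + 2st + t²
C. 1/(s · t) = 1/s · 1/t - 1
A: fails at (2, 3) — LHS = 125, RHS = 35.
B: holds — e.g. at (1, 3), both sides equal 16.
C: fails at (2, 3) — LHS = 1/6, RHS = -5/6.

Answer: B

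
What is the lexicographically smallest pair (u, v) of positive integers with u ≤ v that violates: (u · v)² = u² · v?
(u, v) = (1, 2)

Substituting (1, 2) into the claim:
LHS = (1 · 2)² = 4
RHS = 1² · 2 = 2

Since LHS ≠ RHS, this pair disproves the claim, and no lexicographically smaller pair (u ≤ v, positive integers) does.

For instance (8, 8) is also a counterexample (LHS = 4096, RHS = 512), but it's lexicographically larger.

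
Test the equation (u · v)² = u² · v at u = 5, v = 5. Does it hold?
Fails

Substituting u = 5, v = 5:

LHS = (5 · 5)² = 625
RHS = 5² · 5 = 125

LHS ≠ RHS, so the equation does not hold at this point.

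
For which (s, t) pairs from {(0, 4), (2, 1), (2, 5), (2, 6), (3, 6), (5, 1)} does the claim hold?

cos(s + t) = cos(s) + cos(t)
None

Testing each pair:
(0, 4): LHS = cos(4) ≈ -0.6536, RHS = cos(4) + 1 ≈ 0.3464 → fails
(2, 1): LHS = cos(3) ≈ -0.99, RHS = cos(2) + cos(1) ≈ 0.1242 → fails
(2, 5): LHS = cos(7) ≈ 0.7539, RHS = cos(2) + cos(5) ≈ -0.1325 → fails
(2, 6): LHS = cos(8) ≈ -0.1455, RHS = cos(2) + cos(6) ≈ 0.544 → fails
(3, 6): LHS = cos(9) ≈ -0.9111, RHS = cos(3) + cos(6) ≈ -0.02982 → fails
(5, 1): LHS = cos(6) ≈ 0.9602, RHS = cos(5) + cos(1) ≈ 0.824 → fails

No pair satisfies the claim.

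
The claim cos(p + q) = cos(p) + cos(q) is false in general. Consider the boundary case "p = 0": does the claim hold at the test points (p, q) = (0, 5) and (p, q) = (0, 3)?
At (0, 5): LHS = cos(5) ≈ 0.2837 ≠ RHS = cos(5) + 1 ≈ 1.284
At (0, 3): LHS = cos(3) ≈ -0.99 ≠ RHS = cos(3) + 1 ≈ 0.01001

Answer: No, fails at both test points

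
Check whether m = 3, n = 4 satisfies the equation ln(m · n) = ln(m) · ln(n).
Fails

Substituting m = 3, n = 4:

LHS = ln(3 · 4) = ln(12) ≈ 2.485
RHS = ln(3) · ln(4) ≈ 1.523

LHS ≠ RHS, so the equation does not hold at this point.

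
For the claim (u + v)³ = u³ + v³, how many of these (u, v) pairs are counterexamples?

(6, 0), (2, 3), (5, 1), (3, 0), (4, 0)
Testing each pair:
(6, 0): LHS = 216, RHS = 216 → satisfies claim
(2, 3): LHS = 125, RHS = 35 → counterexample
(5, 1): LHS = 216, RHS = 126 → counterexample
(3, 0): LHS = 27, RHS = 27 → satisfies claim
(4, 0): LHS = 64, RHS = 64 → satisfies claim

That makes 2 counterexamples.

Answer: 2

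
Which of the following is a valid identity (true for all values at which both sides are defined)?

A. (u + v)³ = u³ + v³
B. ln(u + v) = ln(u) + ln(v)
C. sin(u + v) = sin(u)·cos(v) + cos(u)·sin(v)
A: fails at (1, 2) — LHS = 27, RHS = 9.
B: fails at (5, 5) — LHS = ln(10) ≈ 2.303, RHS = 2·ln(5) ≈ 3.219.
C: holds — e.g. at (5, 5), both sides equal sin(10) ≈ -0.544.

Answer: C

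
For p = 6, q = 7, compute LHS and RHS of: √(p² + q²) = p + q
LHS = √(6² + 7²) = √(85) ≈ 9.22
RHS = 6 + 7 = 13

LHS ≠ RHS (they differ by about 3.78), so the equation does not hold here.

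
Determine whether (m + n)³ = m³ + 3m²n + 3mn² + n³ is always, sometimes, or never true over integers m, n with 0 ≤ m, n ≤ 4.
The identity holds for every pair in the range. For instance at (m, n) = (1, 3): both sides equal 64.

Answer: Always true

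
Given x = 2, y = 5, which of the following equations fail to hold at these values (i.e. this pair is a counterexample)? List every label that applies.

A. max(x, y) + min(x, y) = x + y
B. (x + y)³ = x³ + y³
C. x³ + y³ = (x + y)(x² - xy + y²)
B

Evaluating each claim at the given values:
A. LHS = 7, RHS = 7 → holds here (LHS = RHS)
B. LHS = 343, RHS = 133 → fails here (LHS ≠ RHS)
C. LHS = 133, RHS = 133 → holds here (LHS = RHS)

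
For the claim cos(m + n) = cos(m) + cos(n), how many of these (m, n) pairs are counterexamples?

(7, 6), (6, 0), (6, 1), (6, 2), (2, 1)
Testing each pair:
(7, 6): LHS = cos(13) ≈ 0.9074, RHS = cos(7) + cos(6) ≈ 1.714 → counterexample
(6, 0): LHS = cos(6) ≈ 0.9602, RHS = cos(6) + 1 ≈ 1.96 → counterexample
(6, 1): LHS = cos(7) ≈ 0.7539, RHS = cos(1) + cos(6) ≈ 1.5 → counterexample
(6, 2): LHS = cos(8) ≈ -0.1455, RHS = cos(2) + cos(6) ≈ 0.544 → counterexample
(2, 1): LHS = cos(3) ≈ -0.99, RHS = cos(2) + cos(1) ≈ 0.1242 → counterexample

That makes 5 counterexamples.

Answer: 5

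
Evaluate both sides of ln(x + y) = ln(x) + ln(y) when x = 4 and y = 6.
LHS = ln(4 + 6) = ln(10) ≈ 2.303
RHS = ln(4) + ln(6) ≈ 3.178

LHS ≠ RHS (they differ by about 0.8755), so the equation does not hold here.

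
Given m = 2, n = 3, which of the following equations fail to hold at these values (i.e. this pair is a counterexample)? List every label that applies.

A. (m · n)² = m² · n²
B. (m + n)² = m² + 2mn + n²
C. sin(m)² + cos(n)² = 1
C

Evaluating each claim at the given values:
A. LHS = 36, RHS = 36 → holds here (LHS = RHS)
B. LHS = 25, RHS = 25 → holds here (LHS = RHS)
C. LHS = sin(2)² + cos(3)² ≈ 1.807, RHS = 1 → fails here (LHS ≠ RHS)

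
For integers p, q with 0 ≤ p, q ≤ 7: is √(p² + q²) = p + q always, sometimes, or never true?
Sometimes true

It holds at (p, q) = (0, 2) (both sides equal 2), but fails at (p, q) = (6, 5) (LHS = √(61) ≈ 7.81, RHS = 11).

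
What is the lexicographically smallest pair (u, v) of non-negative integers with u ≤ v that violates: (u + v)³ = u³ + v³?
(u, v) = (1, 1)

Substituting (1, 1) into the claim:
LHS = (1 + 1)³ = 8
RHS = 1³ + 1³ = 2

Since LHS ≠ RHS, this pair disproves the claim, and no lexicographically smaller pair (u ≤ v, non-negative integers) does.

For instance (4, 7) is also a counterexample (LHS = 1331, RHS = 407), but it's lexicographically larger.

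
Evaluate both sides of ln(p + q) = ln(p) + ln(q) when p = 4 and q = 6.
LHS = ln(4 + 6) = ln(10) ≈ 2.303
RHS = ln(4) + ln(6) ≈ 3.178

LHS ≠ RHS (they differ by about 0.8755), so the equation does not hold here.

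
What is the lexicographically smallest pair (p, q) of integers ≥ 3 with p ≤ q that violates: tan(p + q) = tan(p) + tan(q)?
(p, q) = (3, 3)

Substituting (3, 3) into the claim:
LHS = tan(3 + 3) = tan(6) ≈ -0.291
RHS = tan(3) + tan(3) = 2·tan(3) ≈ -0.2851

Since LHS ≠ RHS, this pair disproves the claim, and no lexicographically smaller pair (p ≤ q, integers ≥ 3) does.

For instance (6, 10) is also a counterexample (LHS = tan(16) ≈ 0.3006, RHS = tan(6) + tan(10) ≈ 0.3574), but it's lexicographically larger.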